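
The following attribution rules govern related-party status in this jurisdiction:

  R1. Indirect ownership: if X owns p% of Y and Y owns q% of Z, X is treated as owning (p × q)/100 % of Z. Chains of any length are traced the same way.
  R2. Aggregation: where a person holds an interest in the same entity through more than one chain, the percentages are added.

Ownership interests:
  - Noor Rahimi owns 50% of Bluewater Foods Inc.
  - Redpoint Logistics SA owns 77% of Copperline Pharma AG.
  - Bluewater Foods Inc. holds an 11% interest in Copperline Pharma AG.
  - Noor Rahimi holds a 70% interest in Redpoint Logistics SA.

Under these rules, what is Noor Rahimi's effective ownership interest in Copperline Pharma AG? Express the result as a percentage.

59.4%

Chain via Bluewater Foods Inc. (R1): 50% × 11% = 5.5% of Copperline Pharma AG.
Chain via Redpoint Logistics SA (R1): 70% × 77% = 53.9% of Copperline Pharma AG.
Aggregating (R2): 5.5% + 53.9% = 59.4%.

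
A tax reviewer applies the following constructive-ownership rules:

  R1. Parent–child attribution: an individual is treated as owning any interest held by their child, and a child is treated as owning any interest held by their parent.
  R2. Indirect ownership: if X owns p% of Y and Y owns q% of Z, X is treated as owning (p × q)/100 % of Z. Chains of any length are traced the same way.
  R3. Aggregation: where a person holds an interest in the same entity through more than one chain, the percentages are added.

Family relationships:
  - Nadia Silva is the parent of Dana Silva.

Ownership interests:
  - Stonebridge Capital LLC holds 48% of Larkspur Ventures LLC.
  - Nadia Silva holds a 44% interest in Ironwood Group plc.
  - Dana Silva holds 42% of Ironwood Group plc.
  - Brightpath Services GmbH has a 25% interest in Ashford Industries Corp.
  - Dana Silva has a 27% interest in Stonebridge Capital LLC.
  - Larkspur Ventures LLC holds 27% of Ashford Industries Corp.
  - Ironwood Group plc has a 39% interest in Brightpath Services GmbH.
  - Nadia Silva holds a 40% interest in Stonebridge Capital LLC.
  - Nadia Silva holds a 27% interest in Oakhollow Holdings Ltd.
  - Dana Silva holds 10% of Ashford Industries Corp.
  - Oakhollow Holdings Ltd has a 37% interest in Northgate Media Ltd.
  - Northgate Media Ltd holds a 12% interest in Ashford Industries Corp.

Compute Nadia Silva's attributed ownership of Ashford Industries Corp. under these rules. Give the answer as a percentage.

28.267%

By parent–child attribution (R1), Nadia Silva is treated as also owning Dana Silva's interest in Ironwood Group plc, giving 44% + 42% = 86%.
By parent–child attribution (R1), Nadia Silva is treated as also owning Dana Silva's interest in Stonebridge Capital LLC, giving 40% + 27% = 67%.
By parent–child attribution (R1), Nadia Silva is treated as owning Dana Silva's 10% interest in Ashford Industries Corp.
Chain via Ironwood Group plc → Brightpath Services GmbH (R2): 86% × 39% × 25% = 8.385% of Ashford Industries Corp.
Chain via Oakhollow Holdings Ltd → Northgate Media Ltd (R2): 27% × 37% × 12% = 1.1988% of Ashford Industries Corp.
Chain via Stonebridge Capital LLC → Larkspur Ventures LLC (R2): 67% × 48% × 27% = 8.6832% of Ashford Industries Corp.
Direct interest in Ashford Industries Corp: 10%.
Aggregating (R3): 8.385% + 1.1988% + 8.6832% + 10% = 28.267%.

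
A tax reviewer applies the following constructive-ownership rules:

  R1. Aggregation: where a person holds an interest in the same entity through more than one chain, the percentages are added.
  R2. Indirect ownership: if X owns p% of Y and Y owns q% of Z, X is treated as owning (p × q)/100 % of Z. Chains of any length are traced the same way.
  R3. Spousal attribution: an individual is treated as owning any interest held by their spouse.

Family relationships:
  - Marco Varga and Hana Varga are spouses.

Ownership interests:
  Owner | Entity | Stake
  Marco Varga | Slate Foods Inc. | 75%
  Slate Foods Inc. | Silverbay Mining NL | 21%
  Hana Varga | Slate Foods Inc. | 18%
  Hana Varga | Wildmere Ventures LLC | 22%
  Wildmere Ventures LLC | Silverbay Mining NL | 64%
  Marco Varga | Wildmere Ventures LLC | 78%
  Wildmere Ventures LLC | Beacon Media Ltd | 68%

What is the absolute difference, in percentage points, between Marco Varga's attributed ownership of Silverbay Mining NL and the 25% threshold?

By spousal attribution (R3), Marco Varga is treated as also owning Hana Varga's interest in Wildmere Ventures LLC, giving 78% + 22% = 100%.
By spousal attribution (R3), Marco Varga is treated as also owning Hana Varga's interest in Slate Foods Inc, giving 75% + 18% = 93%.
Chain via Wildmere Ventures LLC (R2): 100% × 64% = 64% of Silverbay Mining NL.
Chain via Slate Foods Inc. (R2): 93% × 21% = 19.53% of Silverbay Mining NL.
Aggregating (R1): 64% + 19.53% = 83.53%.
83.53% exceeds the 25% threshold by 58.53 percentage points.

58.53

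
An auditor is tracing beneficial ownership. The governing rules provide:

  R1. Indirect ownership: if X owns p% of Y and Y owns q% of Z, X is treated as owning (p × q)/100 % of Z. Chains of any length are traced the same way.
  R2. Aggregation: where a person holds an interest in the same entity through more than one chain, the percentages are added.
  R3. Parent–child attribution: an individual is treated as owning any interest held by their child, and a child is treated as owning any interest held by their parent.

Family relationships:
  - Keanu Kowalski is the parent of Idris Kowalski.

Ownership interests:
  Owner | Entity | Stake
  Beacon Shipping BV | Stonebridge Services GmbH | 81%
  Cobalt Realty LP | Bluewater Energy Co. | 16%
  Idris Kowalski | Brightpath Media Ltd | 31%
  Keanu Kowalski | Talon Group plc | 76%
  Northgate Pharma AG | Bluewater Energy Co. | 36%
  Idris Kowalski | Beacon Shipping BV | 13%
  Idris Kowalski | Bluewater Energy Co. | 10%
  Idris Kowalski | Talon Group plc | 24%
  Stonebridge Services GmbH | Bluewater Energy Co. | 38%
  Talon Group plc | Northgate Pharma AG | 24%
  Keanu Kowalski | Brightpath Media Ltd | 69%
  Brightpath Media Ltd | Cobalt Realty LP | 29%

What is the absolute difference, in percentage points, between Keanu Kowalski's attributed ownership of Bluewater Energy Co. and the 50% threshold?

22.7186

By parent–child attribution (R3), Keanu Kowalski is treated as also owning Idris Kowalski's interest in Talon Group plc, giving 76% + 24% = 100%.
By parent–child attribution (R3), Keanu Kowalski is treated as also owning Idris Kowalski's interest in Brightpath Media Ltd, giving 69% + 31% = 100%.
By parent–child attribution (R3), Keanu Kowalski is treated as owning Idris Kowalski's 13% interest in Beacon Shipping BV.
By parent–child attribution (R3), Keanu Kowalski is treated as owning Idris Kowalski's 10% interest in Bluewater Energy Co.
Chain via Talon Group plc → Northgate Pharma AG (R1): 100% × 24% × 36% = 8.64% of Bluewater Energy Co.
Chain via Brightpath Media Ltd → Cobalt Realty LP (R1): 100% × 29% × 16% = 4.64% of Bluewater Energy Co.
Chain via Beacon Shipping BV → Stonebridge Services GmbH (R1): 13% × 81% × 38% = 4.0014% of Bluewater Energy Co.
Direct interest in Bluewater Energy Co: 10%.
Aggregating (R2): 8.64% + 4.64% + 4.0014% + 10% = 27.2814%.
27.2814% falls short of the 50% threshold by 22.7186 percentage points.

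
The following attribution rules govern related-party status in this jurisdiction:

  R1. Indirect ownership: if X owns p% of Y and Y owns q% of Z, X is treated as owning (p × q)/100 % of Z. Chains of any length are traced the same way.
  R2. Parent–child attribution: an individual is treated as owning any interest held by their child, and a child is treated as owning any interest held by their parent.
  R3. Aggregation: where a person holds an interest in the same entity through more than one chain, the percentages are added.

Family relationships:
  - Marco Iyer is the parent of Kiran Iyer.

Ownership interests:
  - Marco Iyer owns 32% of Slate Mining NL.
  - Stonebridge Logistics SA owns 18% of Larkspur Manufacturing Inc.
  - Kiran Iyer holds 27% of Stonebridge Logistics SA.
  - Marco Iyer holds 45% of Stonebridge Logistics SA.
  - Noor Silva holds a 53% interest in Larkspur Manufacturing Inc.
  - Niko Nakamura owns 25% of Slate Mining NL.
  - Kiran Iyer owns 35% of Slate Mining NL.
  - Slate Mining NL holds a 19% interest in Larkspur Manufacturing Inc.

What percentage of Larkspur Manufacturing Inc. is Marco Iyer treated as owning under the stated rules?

25.69%

By parent–child attribution (R2), Marco Iyer is treated as also owning Kiran Iyer's interest in Slate Mining NL, giving 32% + 35% = 67%.
By parent–child attribution (R2), Marco Iyer is treated as also owning Kiran Iyer's interest in Stonebridge Logistics SA, giving 45% + 27% = 72%.
Chain via Slate Mining NL (R1): 67% × 19% = 12.73% of Larkspur Manufacturing Inc.
Chain via Stonebridge Logistics SA (R1): 72% × 18% = 12.96% of Larkspur Manufacturing Inc.
Aggregating (R3): 12.73% + 12.96% = 25.69%.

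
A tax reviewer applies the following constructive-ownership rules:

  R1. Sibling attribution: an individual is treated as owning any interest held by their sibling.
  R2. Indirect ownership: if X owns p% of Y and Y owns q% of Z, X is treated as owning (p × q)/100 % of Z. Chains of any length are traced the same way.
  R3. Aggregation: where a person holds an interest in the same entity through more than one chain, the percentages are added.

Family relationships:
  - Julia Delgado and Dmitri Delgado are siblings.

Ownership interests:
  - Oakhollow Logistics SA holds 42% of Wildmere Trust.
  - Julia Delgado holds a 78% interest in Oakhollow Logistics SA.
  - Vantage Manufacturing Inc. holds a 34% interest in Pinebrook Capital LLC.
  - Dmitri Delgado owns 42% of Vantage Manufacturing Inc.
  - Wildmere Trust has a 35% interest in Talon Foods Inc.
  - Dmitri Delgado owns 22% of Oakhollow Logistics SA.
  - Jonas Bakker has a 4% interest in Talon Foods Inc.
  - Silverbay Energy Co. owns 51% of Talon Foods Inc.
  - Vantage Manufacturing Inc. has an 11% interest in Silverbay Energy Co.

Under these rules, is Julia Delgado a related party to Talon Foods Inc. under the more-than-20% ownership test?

By sibling attribution (R1), Julia Delgado is treated as also owning Dmitri Delgado's interest in Oakhollow Logistics SA, giving 78% + 22% = 100%.
By sibling attribution (R1), Julia Delgado is treated as owning Dmitri Delgado's 42% interest in Vantage Manufacturing Inc.
Chain via Oakhollow Logistics SA → Wildmere Trust (R2): 100% × 42% × 35% = 14.7% of Talon Foods Inc.
Chain via Vantage Manufacturing Inc. → Silverbay Energy Co. (R2): 42% × 11% × 51% = 2.3562% of Talon Foods Inc.
Aggregating (R3): 14.7% + 2.3562% = 17.0562%.
17.0562% does not exceed the 20% threshold, so Julia is not a related party to Talon Foods Inc.

No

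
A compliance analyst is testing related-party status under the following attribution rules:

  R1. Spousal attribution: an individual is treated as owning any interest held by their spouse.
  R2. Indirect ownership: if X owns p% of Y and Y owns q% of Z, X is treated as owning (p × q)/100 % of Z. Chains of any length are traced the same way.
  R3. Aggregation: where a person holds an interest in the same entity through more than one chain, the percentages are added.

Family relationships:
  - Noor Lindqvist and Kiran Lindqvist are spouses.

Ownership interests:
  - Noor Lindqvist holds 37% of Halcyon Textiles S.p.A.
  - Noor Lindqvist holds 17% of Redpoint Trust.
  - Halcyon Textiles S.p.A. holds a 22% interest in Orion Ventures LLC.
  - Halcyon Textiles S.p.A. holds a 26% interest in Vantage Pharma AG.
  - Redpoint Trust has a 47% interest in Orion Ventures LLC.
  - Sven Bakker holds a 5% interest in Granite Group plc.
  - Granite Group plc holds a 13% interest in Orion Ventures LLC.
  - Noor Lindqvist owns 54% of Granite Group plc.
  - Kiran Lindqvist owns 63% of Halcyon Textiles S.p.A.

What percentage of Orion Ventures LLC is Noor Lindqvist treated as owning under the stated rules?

37.01%

By spousal attribution (R1), Noor Lindqvist is treated as also owning Kiran Lindqvist's interest in Halcyon Textiles S.p.A, giving 37% + 63% = 100%.
Chain via Granite Group plc (R2): 54% × 13% = 7.02% of Orion Ventures LLC.
Chain via Redpoint Trust (R2): 17% × 47% = 7.99% of Orion Ventures LLC.
Chain via Halcyon Textiles S.p.A. (R2): 100% × 22% = 22% of Orion Ventures LLC.
Aggregating (R3): 7.02% + 7.99% + 22% = 37.01%.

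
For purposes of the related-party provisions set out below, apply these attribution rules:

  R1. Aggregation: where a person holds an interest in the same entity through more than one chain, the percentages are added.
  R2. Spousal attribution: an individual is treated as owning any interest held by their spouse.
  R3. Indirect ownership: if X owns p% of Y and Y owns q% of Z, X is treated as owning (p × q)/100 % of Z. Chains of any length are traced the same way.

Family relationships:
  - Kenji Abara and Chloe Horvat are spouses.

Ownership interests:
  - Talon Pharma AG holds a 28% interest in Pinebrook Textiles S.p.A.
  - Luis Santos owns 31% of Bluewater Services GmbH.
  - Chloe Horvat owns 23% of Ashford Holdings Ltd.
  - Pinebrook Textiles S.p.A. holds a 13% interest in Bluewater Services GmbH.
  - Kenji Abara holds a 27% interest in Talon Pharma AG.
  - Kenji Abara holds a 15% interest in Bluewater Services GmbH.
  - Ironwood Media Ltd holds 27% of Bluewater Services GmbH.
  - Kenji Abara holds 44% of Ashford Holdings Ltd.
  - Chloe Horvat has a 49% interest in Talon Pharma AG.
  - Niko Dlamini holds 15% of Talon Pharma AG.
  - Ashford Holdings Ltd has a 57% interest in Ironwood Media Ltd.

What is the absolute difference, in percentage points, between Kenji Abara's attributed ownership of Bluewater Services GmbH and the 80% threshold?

By spousal attribution (R2), Kenji Abara is treated as also owning Chloe Horvat's interest in Ashford Holdings Ltd, giving 44% + 23% = 67%.
By spousal attribution (R2), Kenji Abara is treated as also owning Chloe Horvat's interest in Talon Pharma AG, giving 27% + 49% = 76%.
Chain via Ashford Holdings Ltd → Ironwood Media Ltd (R3): 67% × 57% × 27% = 10.3113% of Bluewater Services GmbH.
Chain via Talon Pharma AG → Pinebrook Textiles S.p.A. (R3): 76% × 28% × 13% = 2.7664% of Bluewater Services GmbH.
Direct interest in Bluewater Services GmbH: 15%.
Aggregating (R1): 10.3113% + 2.7664% + 15% = 28.0777%.
28.0777% falls short of the 80% threshold by 51.9223 percentage points.

51.9223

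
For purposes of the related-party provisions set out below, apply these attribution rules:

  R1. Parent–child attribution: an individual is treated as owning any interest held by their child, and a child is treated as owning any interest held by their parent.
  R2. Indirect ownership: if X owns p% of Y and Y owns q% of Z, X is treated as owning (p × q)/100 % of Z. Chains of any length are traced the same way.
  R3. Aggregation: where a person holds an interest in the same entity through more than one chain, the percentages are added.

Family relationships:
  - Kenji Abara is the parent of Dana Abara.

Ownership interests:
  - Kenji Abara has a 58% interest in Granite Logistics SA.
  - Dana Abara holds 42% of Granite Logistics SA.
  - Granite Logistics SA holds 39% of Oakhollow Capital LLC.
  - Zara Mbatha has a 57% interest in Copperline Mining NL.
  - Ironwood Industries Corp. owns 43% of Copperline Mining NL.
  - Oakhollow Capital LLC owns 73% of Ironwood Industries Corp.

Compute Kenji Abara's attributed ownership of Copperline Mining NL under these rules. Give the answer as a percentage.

12.2421%

By parent–child attribution (R1), Kenji Abara is treated as also owning Dana Abara's interest in Granite Logistics SA, giving 58% + 42% = 100%.
Chain via Granite Logistics SA → Oakhollow Capital LLC → Ironwood Industries Corp. (R2): 100% × 39% × 73% × 43% = 12.2421% of Copperline Mining NL.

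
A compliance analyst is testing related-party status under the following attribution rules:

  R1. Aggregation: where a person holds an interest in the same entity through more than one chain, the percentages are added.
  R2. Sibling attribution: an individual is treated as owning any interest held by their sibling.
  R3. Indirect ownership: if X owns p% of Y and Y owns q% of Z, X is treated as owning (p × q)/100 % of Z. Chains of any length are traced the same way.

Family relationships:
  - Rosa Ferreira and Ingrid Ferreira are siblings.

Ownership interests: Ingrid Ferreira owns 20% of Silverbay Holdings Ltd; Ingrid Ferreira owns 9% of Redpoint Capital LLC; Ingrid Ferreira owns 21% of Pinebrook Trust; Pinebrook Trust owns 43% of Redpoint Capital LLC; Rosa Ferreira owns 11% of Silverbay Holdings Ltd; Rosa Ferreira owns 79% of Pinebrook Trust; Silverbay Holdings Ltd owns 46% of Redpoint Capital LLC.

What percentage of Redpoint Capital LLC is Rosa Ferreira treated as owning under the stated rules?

By sibling attribution (R2), Rosa Ferreira is treated as also owning Ingrid Ferreira's interest in Pinebrook Trust, giving 79% + 21% = 100%.
By sibling attribution (R2), Rosa Ferreira is treated as also owning Ingrid Ferreira's interest in Silverbay Holdings Ltd, giving 11% + 20% = 31%.
By sibling attribution (R2), Rosa Ferreira is treated as owning Ingrid Ferreira's 9% interest in Redpoint Capital LLC.
Chain via Pinebrook Trust (R3): 100% × 43% = 43% of Redpoint Capital LLC.
Chain via Silverbay Holdings Ltd (R3): 31% × 46% = 14.26% of Redpoint Capital LLC.
Direct interest in Redpoint Capital LLC: 9%.
Aggregating (R1): 43% + 14.26% + 9% = 66.26%.

66.26%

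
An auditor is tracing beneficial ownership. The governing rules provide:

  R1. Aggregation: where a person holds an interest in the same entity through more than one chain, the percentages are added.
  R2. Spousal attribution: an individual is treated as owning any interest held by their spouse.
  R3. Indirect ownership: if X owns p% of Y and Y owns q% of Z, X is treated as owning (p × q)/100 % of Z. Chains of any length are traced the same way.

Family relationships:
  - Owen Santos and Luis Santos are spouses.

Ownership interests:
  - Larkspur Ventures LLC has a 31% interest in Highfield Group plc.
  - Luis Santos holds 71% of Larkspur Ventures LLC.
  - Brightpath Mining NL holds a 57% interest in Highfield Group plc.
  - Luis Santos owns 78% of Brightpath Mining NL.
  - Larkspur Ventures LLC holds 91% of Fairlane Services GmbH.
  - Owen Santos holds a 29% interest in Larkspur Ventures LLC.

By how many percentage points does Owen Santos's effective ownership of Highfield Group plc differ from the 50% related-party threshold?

By spousal attribution (R2), Owen Santos is treated as also owning Luis Santos's interest in Larkspur Ventures LLC, giving 29% + 71% = 100%.
By spousal attribution (R2), Owen Santos is treated as owning Luis Santos's 78% interest in Brightpath Mining NL.
Chain via Larkspur Ventures LLC (R3): 100% × 31% = 31% of Highfield Group plc.
Chain via Brightpath Mining NL (R3): 78% × 57% = 44.46% of Highfield Group plc.
Aggregating (R1): 31% + 44.46% = 75.46%.
75.46% exceeds the 50% threshold by 25.46 percentage points.

25.46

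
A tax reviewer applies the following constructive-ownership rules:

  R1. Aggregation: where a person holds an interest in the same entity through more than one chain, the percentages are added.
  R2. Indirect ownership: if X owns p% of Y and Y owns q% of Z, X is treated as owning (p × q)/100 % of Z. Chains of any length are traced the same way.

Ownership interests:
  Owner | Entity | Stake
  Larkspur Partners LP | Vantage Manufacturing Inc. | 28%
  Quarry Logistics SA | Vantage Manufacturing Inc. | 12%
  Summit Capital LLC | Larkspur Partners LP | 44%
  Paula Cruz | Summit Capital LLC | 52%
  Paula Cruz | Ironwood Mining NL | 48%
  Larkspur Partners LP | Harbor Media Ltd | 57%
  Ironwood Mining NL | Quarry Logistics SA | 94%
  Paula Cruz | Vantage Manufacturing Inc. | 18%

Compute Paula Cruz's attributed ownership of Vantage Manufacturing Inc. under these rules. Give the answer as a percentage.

29.8208%

Chain via Summit Capital LLC → Larkspur Partners LP (R2): 52% × 44% × 28% = 6.4064% of Vantage Manufacturing Inc.
Chain via Ironwood Mining NL → Quarry Logistics SA (R2): 48% × 94% × 12% = 5.4144% of Vantage Manufacturing Inc.
Direct interest in Vantage Manufacturing Inc: 18%.
Aggregating (R1): 6.4064% + 5.4144% + 18% = 29.8208%.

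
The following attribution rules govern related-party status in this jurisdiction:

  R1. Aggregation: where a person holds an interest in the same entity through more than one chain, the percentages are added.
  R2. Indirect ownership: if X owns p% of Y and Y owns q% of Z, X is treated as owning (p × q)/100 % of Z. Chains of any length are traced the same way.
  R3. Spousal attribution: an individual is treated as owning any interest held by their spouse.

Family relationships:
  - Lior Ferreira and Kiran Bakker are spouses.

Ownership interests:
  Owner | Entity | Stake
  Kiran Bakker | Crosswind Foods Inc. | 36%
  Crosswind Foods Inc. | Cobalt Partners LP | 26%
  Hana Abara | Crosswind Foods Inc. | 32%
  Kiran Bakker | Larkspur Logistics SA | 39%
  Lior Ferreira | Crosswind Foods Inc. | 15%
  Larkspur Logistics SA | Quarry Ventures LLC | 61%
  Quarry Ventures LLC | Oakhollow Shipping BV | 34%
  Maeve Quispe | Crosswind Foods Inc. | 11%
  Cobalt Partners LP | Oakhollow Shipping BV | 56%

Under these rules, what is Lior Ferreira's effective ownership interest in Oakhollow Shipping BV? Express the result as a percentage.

15.5142%

By spousal attribution (R3), Lior Ferreira is treated as also owning Kiran Bakker's interest in Crosswind Foods Inc, giving 15% + 36% = 51%.
By spousal attribution (R3), Lior Ferreira is treated as owning Kiran Bakker's 39% interest in Larkspur Logistics SA.
Chain via Crosswind Foods Inc. → Cobalt Partners LP (R2): 51% × 26% × 56% = 7.4256% of Oakhollow Shipping BV.
Chain via Larkspur Logistics SA → Quarry Ventures LLC (R2): 39% × 61% × 34% = 8.0886% of Oakhollow Shipping BV.
Aggregating (R1): 7.4256% + 8.0886% = 15.5142%.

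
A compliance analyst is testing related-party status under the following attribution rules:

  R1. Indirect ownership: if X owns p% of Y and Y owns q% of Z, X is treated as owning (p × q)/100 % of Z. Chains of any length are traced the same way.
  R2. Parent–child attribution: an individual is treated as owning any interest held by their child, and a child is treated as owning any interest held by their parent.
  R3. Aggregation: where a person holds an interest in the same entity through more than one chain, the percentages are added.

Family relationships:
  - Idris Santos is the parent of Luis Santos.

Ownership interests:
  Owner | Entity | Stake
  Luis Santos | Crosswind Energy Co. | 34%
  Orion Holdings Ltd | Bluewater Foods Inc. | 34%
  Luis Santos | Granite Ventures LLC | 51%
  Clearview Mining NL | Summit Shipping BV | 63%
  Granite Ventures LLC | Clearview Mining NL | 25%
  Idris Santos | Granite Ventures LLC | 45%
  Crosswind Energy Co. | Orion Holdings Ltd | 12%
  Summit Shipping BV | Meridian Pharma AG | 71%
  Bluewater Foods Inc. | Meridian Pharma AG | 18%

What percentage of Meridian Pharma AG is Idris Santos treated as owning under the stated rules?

10.984896%

By parent–child attribution (R2), Idris Santos is treated as also owning Luis Santos's interest in Granite Ventures LLC, giving 45% + 51% = 96%.
By parent–child attribution (R2), Idris Santos is treated as owning Luis Santos's 34% interest in Crosswind Energy Co.
Chain via Granite Ventures LLC → Clearview Mining NL → Summit Shipping BV (R1): 96% × 25% × 63% × 71% = 10.7352% of Meridian Pharma AG.
Chain via Crosswind Energy Co. → Orion Holdings Ltd → Bluewater Foods Inc. (R1): 34% × 12% × 34% × 18% = 0.249696% of Meridian Pharma AG.
Aggregating (R3): 10.7352% + 0.249696% = 10.984896%.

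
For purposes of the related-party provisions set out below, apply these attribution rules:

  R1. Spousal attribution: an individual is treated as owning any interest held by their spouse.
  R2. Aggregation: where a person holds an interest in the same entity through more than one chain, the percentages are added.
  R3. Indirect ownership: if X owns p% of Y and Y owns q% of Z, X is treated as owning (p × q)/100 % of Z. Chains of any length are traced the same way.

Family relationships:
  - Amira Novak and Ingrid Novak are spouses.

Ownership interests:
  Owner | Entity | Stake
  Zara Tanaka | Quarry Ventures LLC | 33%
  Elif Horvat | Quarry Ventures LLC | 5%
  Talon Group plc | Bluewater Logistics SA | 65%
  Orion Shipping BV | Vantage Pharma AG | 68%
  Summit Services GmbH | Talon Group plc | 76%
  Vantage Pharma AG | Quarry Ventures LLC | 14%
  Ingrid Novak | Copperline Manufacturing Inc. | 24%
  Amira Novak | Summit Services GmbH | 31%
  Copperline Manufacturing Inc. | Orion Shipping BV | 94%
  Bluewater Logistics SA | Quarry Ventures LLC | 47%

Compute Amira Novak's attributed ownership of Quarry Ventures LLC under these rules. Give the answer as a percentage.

By spousal attribution (R1), Amira Novak is treated as owning Ingrid Novak's 24% interest in Copperline Manufacturing Inc.
Chain via Summit Services GmbH → Talon Group plc → Bluewater Logistics SA (R3): 31% × 76% × 65% × 47% = 7.19758% of Quarry Ventures LLC.
Chain via Copperline Manufacturing Inc. → Orion Shipping BV → Vantage Pharma AG (R3): 24% × 94% × 68% × 14% = 2.147712% of Quarry Ventures LLC.
Aggregating (R2): 7.19758% + 2.147712% = 9.345292%.

9.345292%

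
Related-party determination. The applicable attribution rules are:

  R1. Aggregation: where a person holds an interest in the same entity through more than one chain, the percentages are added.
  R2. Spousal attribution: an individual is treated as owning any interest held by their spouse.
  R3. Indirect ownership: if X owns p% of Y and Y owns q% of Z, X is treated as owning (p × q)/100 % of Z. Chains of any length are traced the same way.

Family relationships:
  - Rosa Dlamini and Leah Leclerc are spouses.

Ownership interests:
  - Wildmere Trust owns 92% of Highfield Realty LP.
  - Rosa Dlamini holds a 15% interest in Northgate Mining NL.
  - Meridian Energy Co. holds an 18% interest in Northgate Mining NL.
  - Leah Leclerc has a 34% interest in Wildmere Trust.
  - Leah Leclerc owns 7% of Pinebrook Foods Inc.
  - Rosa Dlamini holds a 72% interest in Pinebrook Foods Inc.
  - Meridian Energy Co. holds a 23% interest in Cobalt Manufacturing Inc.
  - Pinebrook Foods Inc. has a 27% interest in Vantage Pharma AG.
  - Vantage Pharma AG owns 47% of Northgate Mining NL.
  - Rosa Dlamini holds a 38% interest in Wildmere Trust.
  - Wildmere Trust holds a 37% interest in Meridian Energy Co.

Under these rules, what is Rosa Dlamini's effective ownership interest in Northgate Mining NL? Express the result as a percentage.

By spousal attribution (R2), Rosa Dlamini is treated as also owning Leah Leclerc's interest in Wildmere Trust, giving 38% + 34% = 72%.
By spousal attribution (R2), Rosa Dlamini is treated as also owning Leah Leclerc's interest in Pinebrook Foods Inc, giving 72% + 7% = 79%.
Chain via Wildmere Trust → Meridian Energy Co. (R3): 72% × 37% × 18% = 4.7952% of Northgate Mining NL.
Chain via Pinebrook Foods Inc. → Vantage Pharma AG (R3): 79% × 27% × 47% = 10.0251% of Northgate Mining NL.
Direct interest in Northgate Mining NL: 15%.
Aggregating (R1): 4.7952% + 10.0251% + 15% = 29.8203%.

29.8203%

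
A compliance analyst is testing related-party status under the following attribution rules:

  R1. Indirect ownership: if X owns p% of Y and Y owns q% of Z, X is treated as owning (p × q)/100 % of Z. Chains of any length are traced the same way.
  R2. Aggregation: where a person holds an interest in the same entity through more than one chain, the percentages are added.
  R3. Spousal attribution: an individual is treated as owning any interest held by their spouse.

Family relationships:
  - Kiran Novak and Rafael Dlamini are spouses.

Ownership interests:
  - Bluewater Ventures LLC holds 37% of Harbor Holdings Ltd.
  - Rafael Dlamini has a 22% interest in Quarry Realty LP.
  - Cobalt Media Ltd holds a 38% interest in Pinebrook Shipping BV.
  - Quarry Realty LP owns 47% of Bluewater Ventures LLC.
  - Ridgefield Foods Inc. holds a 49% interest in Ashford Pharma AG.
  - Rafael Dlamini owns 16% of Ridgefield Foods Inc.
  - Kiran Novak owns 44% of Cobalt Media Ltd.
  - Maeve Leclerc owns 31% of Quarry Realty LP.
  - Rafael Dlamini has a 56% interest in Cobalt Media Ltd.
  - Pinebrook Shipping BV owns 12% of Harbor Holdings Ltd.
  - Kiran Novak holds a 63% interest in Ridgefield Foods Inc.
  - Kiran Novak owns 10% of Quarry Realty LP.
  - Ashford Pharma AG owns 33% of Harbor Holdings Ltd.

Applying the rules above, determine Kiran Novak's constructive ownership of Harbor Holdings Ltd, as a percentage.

By spousal attribution (R3), Kiran Novak is treated as also owning Rafael Dlamini's interest in Quarry Realty LP, giving 10% + 22% = 32%.
By spousal attribution (R3), Kiran Novak is treated as also owning Rafael Dlamini's interest in Cobalt Media Ltd, giving 44% + 56% = 100%.
By spousal attribution (R3), Kiran Novak is treated as also owning Rafael Dlamini's interest in Ridgefield Foods Inc, giving 63% + 16% = 79%.
Chain via Quarry Realty LP → Bluewater Ventures LLC (R1): 32% × 47% × 37% = 5.5648% of Harbor Holdings Ltd.
Chain via Cobalt Media Ltd → Pinebrook Shipping BV (R1): 100% × 38% × 12% = 4.56% of Harbor Holdings Ltd.
Chain via Ridgefield Foods Inc. → Ashford Pharma AG (R1): 79% × 49% × 33% = 12.7743% of Harbor Holdings Ltd.
Aggregating (R2): 5.5648% + 4.56% + 12.7743% = 22.8991%.

22.8991%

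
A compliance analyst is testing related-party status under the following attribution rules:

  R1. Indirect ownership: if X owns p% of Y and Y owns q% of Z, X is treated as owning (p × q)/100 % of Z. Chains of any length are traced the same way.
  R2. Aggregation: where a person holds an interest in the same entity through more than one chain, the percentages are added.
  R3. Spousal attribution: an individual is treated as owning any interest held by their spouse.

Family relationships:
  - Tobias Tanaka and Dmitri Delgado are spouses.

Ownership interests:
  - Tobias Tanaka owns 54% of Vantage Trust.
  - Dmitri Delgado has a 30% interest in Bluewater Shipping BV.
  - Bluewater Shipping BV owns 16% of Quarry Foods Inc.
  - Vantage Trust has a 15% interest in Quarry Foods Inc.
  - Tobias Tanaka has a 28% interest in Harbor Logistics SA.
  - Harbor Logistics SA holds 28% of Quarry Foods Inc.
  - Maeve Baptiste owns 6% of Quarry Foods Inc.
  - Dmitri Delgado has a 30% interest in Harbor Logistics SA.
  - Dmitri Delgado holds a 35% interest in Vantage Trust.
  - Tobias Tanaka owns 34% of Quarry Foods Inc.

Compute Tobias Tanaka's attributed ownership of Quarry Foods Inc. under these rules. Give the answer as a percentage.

By spousal attribution (R3), Tobias Tanaka is treated as also owning Dmitri Delgado's interest in Harbor Logistics SA, giving 28% + 30% = 58%.
By spousal attribution (R3), Tobias Tanaka is treated as also owning Dmitri Delgado's interest in Vantage Trust, giving 54% + 35% = 89%.
By spousal attribution (R3), Tobias Tanaka is treated as owning Dmitri Delgado's 30% interest in Bluewater Shipping BV.
Chain via Harbor Logistics SA (R1): 58% × 28% = 16.24% of Quarry Foods Inc.
Chain via Vantage Trust (R1): 89% × 15% = 13.35% of Quarry Foods Inc.
Direct interest in Quarry Foods Inc: 34%.
Chain via Bluewater Shipping BV (R1): 30% × 16% = 4.8% of Quarry Foods Inc.
Aggregating (R2): 16.24% + 13.35% + 34% + 4.8% = 68.39%.

68.39%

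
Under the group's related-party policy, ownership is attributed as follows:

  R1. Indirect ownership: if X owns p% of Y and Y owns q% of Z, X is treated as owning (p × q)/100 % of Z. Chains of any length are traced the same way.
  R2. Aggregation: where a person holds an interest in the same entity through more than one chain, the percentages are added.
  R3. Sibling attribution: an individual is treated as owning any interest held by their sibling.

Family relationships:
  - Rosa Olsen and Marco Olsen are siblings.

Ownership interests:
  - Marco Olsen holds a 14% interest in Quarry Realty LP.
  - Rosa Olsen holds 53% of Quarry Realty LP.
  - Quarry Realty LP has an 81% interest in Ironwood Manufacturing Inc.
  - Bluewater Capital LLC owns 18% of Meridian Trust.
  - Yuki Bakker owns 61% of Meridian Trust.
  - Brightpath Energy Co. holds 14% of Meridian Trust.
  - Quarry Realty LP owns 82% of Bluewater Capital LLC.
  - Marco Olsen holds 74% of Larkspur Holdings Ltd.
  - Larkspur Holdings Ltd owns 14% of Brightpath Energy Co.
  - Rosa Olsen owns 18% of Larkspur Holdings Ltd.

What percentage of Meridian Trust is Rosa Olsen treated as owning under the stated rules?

By sibling attribution (R3), Rosa Olsen is treated as also owning Marco Olsen's interest in Larkspur Holdings Ltd, giving 18% + 74% = 92%.
By sibling attribution (R3), Rosa Olsen is treated as also owning Marco Olsen's interest in Quarry Realty LP, giving 53% + 14% = 67%.
Chain via Larkspur Holdings Ltd → Brightpath Energy Co. (R1): 92% × 14% × 14% = 1.8032% of Meridian Trust.
Chain via Quarry Realty LP → Bluewater Capital LLC (R1): 67% × 82% × 18% = 9.8892% of Meridian Trust.
Aggregating (R2): 1.8032% + 9.8892% = 11.6924%.

11.6924%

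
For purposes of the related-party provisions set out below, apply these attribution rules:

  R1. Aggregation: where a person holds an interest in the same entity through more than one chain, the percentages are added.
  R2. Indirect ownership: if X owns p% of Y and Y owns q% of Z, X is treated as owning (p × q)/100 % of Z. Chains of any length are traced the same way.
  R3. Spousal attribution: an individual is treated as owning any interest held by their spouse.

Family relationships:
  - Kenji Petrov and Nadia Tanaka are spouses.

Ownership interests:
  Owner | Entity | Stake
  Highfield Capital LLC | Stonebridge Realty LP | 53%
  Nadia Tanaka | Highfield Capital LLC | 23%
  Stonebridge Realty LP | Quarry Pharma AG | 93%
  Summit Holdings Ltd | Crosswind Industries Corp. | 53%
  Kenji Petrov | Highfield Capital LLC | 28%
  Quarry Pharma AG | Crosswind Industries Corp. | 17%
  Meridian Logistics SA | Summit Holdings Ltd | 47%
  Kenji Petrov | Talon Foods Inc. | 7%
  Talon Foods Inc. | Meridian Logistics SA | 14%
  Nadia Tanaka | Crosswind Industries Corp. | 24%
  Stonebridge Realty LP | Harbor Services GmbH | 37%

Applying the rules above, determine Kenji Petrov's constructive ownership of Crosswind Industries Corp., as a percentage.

28.517561%

By spousal attribution (R3), Kenji Petrov is treated as also owning Nadia Tanaka's interest in Highfield Capital LLC, giving 28% + 23% = 51%.
By spousal attribution (R3), Kenji Petrov is treated as owning Nadia Tanaka's 24% interest in Crosswind Industries Corp.
Chain via Talon Foods Inc. → Meridian Logistics SA → Summit Holdings Ltd (R2): 7% × 14% × 47% × 53% = 0.244118% of Crosswind Industries Corp.
Chain via Highfield Capital LLC → Stonebridge Realty LP → Quarry Pharma AG (R2): 51% × 53% × 93% × 17% = 4.273443% of Crosswind Industries Corp.
Direct interest in Crosswind Industries Corp: 24%.
Aggregating (R1): 0.244118% + 4.273443% + 24% = 28.517561%.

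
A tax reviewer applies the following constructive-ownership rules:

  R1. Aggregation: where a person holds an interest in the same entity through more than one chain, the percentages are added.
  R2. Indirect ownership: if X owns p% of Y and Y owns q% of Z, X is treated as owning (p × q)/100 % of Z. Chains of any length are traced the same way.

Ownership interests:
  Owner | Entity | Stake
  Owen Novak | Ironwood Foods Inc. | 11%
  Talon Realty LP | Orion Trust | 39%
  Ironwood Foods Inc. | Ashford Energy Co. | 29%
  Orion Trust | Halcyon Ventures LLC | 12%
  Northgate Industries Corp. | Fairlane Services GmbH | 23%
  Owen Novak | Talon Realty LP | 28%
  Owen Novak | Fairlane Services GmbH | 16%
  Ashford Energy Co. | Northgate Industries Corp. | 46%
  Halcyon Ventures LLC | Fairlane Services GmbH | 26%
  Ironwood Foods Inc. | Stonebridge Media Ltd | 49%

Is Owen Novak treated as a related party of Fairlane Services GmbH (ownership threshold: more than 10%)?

Chain via Talon Realty LP → Orion Trust → Halcyon Ventures LLC (R2): 28% × 39% × 12% × 26% = 0.340704% of Fairlane Services GmbH.
Chain via Ironwood Foods Inc. → Ashford Energy Co. → Northgate Industries Corp. (R2): 11% × 29% × 46% × 23% = 0.337502% of Fairlane Services GmbH.
Direct interest in Fairlane Services GmbH: 16%.
Aggregating (R1): 0.340704% + 0.337502% + 16% = 16.678206%.
16.678206% exceeds the 10% threshold, so Owen is a related party to Fairlane Services GmbH.

Yes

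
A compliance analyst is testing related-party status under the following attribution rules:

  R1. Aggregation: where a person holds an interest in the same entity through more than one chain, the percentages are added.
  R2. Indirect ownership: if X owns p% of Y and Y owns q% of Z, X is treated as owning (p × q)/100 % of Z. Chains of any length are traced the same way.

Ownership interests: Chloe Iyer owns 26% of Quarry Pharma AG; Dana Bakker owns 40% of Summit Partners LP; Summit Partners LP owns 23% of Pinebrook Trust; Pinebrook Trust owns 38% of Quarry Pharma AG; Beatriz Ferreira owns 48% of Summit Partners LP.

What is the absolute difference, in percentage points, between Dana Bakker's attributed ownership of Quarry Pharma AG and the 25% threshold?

Chain via Summit Partners LP → Pinebrook Trust (R2): 40% × 23% × 38% = 3.496% of Quarry Pharma AG.
3.496% falls short of the 25% threshold by 21.504 percentage points.

21.504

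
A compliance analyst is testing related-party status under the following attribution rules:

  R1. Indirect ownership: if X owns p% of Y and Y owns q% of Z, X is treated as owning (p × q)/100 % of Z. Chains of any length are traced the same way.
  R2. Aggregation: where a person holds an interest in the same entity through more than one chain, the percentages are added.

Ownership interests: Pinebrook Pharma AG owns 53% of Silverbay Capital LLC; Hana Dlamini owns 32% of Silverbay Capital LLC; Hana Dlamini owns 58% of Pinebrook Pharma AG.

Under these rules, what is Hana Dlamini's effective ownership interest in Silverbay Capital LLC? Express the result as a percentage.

Chain via Pinebrook Pharma AG (R1): 58% × 53% = 30.74% of Silverbay Capital LLC.
Direct interest in Silverbay Capital LLC: 32%.
Aggregating (R2): 30.74% + 32% = 62.74%.

62.74%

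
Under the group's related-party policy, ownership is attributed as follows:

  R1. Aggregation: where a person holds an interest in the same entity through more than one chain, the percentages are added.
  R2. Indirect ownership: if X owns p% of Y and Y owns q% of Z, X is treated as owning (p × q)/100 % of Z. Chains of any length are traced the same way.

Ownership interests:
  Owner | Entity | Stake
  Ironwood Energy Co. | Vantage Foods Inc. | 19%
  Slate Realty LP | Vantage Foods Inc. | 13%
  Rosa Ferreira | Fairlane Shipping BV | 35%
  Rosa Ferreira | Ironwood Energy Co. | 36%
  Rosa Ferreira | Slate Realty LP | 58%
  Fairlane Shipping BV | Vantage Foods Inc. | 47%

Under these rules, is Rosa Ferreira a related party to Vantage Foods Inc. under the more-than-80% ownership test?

No

Chain via Slate Realty LP (R2): 58% × 13% = 7.54% of Vantage Foods Inc.
Chain via Ironwood Energy Co. (R2): 36% × 19% = 6.84% of Vantage Foods Inc.
Chain via Fairlane Shipping BV (R2): 35% × 47% = 16.45% of Vantage Foods Inc.
Aggregating (R1): 7.54% + 6.84% + 16.45% = 30.83%.
30.83% does not exceed the 80% threshold, so Rosa is not a related party to Vantage Foods Inc.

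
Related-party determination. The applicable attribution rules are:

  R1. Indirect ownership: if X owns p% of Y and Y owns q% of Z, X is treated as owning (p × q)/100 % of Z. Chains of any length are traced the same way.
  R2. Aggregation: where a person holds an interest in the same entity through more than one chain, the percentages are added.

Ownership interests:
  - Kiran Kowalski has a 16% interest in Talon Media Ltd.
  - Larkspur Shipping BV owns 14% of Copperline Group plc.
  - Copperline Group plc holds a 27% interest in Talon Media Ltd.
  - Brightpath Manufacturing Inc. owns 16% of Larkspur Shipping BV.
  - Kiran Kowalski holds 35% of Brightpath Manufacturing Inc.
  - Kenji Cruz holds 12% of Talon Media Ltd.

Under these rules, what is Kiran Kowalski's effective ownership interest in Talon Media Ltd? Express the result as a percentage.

16.21168%

Chain via Brightpath Manufacturing Inc. → Larkspur Shipping BV → Copperline Group plc (R1): 35% × 16% × 14% × 27% = 0.21168% of Talon Media Ltd.
Direct interest in Talon Media Ltd: 16%.
Aggregating (R2): 0.21168% + 16% = 16.21168%.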